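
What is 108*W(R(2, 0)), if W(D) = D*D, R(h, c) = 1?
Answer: 108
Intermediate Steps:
W(D) = D**2
108*W(R(2, 0)) = 108*1**2 = 108*1 = 108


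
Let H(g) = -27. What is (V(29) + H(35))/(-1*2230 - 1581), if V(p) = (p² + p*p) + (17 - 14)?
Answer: -1658/3811 ≈ -0.43506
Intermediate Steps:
V(p) = 3 + 2*p² (V(p) = (p² + p²) + 3 = 2*p² + 3 = 3 + 2*p²)
(V(29) + H(35))/(-1*2230 - 1581) = ((3 + 2*29²) - 27)/(-1*2230 - 1581) = ((3 + 2*841) - 27)/(-2230 - 1581) = ((3 + 1682) - 27)/(-3811) = (1685 - 27)*(-1/3811) = 1658*(-1/3811) = -1658/3811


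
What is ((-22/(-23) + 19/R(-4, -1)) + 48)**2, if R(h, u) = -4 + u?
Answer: 26967249/13225 ≈ 2039.1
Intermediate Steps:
((-22/(-23) + 19/R(-4, -1)) + 48)**2 = ((-22/(-23) + 19/(-4 - 1)) + 48)**2 = ((-22*(-1/23) + 19/(-5)) + 48)**2 = ((22/23 + 19*(-1/5)) + 48)**2 = ((22/23 - 19/5) + 48)**2 = (-327/115 + 48)**2 = (5193/115)**2 = 26967249/13225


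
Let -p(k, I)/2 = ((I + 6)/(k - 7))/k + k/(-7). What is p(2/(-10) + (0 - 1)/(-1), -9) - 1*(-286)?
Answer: 618491/2170 ≈ 285.02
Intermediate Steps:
p(k, I) = 2*k/7 - 2*(6 + I)/(k*(-7 + k)) (p(k, I) = -2*(((I + 6)/(k - 7))/k + k/(-7)) = -2*(((6 + I)/(-7 + k))/k + k*(-1/7)) = -2*(((6 + I)/(-7 + k))/k - k/7) = -2*((6 + I)/(k*(-7 + k)) - k/7) = -2*(-k/7 + (6 + I)/(k*(-7 + k))) = 2*k/7 - 2*(6 + I)/(k*(-7 + k)))
p(2/(-10) + (0 - 1)/(-1), -9) - 1*(-286) = 2*(-42 + (2/(-10) + (0 - 1)/(-1))**3 - 7*(-9) - 7*(2/(-10) + (0 - 1)/(-1))**2)/(7*(2/(-10) + (0 - 1)/(-1))*(-7 + (2/(-10) + (0 - 1)/(-1)))) - 1*(-286) = 2*(-42 + (2*(-1/10) - 1*(-1))**3 + 63 - 7*(2*(-1/10) - 1*(-1))**2)/(7*(2*(-1/10) - 1*(-1))*(-7 + (2*(-1/10) - 1*(-1)))) + 286 = 2*(-42 + (-1/5 + 1)**3 + 63 - 7*(-1/5 + 1)**2)/(7*(-1/5 + 1)*(-7 + (-1/5 + 1))) + 286 = 2*(-42 + (4/5)**3 + 63 - 7*(4/5)**2)/(7*(4/5)*(-7 + 4/5)) + 286 = (2/7)*(5/4)*(-42 + 64/125 + 63 - 7*16/25)/(-31/5) + 286 = (2/7)*(5/4)*(-5/31)*(-42 + 64/125 + 63 - 112/25) + 286 = (2/7)*(5/4)*(-5/31)*(2129/125) + 286 = -2129/2170 + 286 = 618491/2170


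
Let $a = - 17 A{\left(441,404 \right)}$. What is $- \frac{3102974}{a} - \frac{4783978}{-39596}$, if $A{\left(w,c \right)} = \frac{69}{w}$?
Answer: $\frac{9031539117743}{7741018} \approx 1.1667 \cdot 10^{6}$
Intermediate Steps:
$a = - \frac{391}{147}$ ($a = - 17 \cdot \frac{69}{441} = - 17 \cdot 69 \cdot \frac{1}{441} = \left(-17\right) \frac{23}{147} = - \frac{391}{147} \approx -2.6599$)
$- \frac{3102974}{a} - \frac{4783978}{-39596} = - \frac{3102974}{- \frac{391}{147}} - \frac{4783978}{-39596} = \left(-3102974\right) \left(- \frac{147}{391}\right) - - \frac{2391989}{19798} = \frac{456137178}{391} + \frac{2391989}{19798} = \frac{9031539117743}{7741018}$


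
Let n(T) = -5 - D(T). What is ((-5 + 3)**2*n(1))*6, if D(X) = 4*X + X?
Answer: -240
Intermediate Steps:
D(X) = 5*X
n(T) = -5 - 5*T
((-5 + 3)**2*n(1))*6 = ((-5 + 3)**2*(-5 - 5*1))*6 = ((-2)**2*(-5 - 5))*6 = (4*(-10))*6 = -40*6 = -240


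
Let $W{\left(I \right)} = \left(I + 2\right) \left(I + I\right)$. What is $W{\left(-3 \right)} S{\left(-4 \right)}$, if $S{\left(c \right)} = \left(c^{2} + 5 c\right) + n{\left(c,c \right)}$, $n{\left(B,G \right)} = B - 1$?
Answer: $-54$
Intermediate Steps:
$n{\left(B,G \right)} = -1 + B$
$S{\left(c \right)} = -1 + c^{2} + 6 c$ ($S{\left(c \right)} = \left(c^{2} + 5 c\right) + \left(-1 + c\right) = -1 + c^{2} + 6 c$)
$W{\left(I \right)} = 2 I \left(2 + I\right)$ ($W{\left(I \right)} = \left(2 + I\right) 2 I = 2 I \left(2 + I\right)$)
$W{\left(-3 \right)} S{\left(-4 \right)} = 2 \left(-3\right) \left(2 - 3\right) \left(-1 + \left(-4\right)^{2} + 6 \left(-4\right)\right) = 2 \left(-3\right) \left(-1\right) \left(-1 + 16 - 24\right) = 6 \left(-9\right) = -54$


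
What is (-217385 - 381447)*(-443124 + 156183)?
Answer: 171829452912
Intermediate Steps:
(-217385 - 381447)*(-443124 + 156183) = -598832*(-286941) = 171829452912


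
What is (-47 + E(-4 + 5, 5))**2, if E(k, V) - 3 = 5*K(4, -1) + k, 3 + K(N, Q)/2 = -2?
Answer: 8649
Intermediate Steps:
K(N, Q) = -10 (K(N, Q) = -6 + 2*(-2) = -6 - 4 = -10)
E(k, V) = -47 + k (E(k, V) = 3 + (5*(-10) + k) = 3 + (-50 + k) = -47 + k)
(-47 + E(-4 + 5, 5))**2 = (-47 + (-47 + (-4 + 5)))**2 = (-47 + (-47 + 1))**2 = (-47 - 46)**2 = (-93)**2 = 8649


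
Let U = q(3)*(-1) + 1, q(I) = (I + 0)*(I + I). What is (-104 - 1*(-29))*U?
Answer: 1275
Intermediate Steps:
q(I) = 2*I² (q(I) = I*(2*I) = 2*I²)
U = -17 (U = (2*3²)*(-1) + 1 = (2*9)*(-1) + 1 = 18*(-1) + 1 = -18 + 1 = -17)
(-104 - 1*(-29))*U = (-104 - 1*(-29))*(-17) = (-104 + 29)*(-17) = -75*(-17) = 1275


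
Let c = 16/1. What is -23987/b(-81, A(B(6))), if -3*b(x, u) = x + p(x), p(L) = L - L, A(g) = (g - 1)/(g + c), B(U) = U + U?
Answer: -23987/27 ≈ -888.41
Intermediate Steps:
c = 16 (c = 16*1 = 16)
B(U) = 2*U
A(g) = (-1 + g)/(16 + g) (A(g) = (g - 1)/(g + 16) = (-1 + g)/(16 + g))
p(L) = 0
b(x, u) = -x/3 (b(x, u) = -(x + 0)/3 = -x/3)
-23987/b(-81, A(B(6))) = -23987/((-⅓*(-81))) = -23987/27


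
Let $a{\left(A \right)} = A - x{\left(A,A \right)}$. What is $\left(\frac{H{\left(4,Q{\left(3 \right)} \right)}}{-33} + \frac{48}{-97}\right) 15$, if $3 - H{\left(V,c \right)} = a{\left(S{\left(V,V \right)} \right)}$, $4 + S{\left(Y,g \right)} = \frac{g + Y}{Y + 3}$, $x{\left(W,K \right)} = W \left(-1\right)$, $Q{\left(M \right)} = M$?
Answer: $- \frac{85025}{7469} \approx -11.384$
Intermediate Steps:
$x{\left(W,K \right)} = - W$
$S{\left(Y,g \right)} = -4 + \frac{Y + g}{3 + Y}$ ($S{\left(Y,g \right)} = -4 + \frac{g + Y}{Y + 3} = -4 + \frac{Y + g}{3 + Y}$)
$a{\left(A \right)} = 2 A$ ($a{\left(A \right)} = A - - A = A + A = 2 A$)
$H{\left(V,c \right)} = 3 - \frac{2 \left(-12 - 2 V\right)}{3 + V}$ ($H{\left(V,c \right)} = 3 - 2 \frac{-12 + V - 3 V}{3 + V} = 3 - 2 \frac{-12 - 2 V}{3 + V} = 3 - \frac{2 \left(-12 - 2 V\right)}{3 + V}$)
$\left(\frac{H{\left(4,Q{\left(3 \right)} \right)}}{-33} + \frac{48}{-97}\right) 15 = \left(\frac{\frac{1}{3 + 4} \left(33 + 7 \cdot 4\right)}{-33} + \frac{48}{-97}\right) 15 = \left(\frac{33 + 28}{7} \left(- \frac{1}{33}\right) + 48 \left(- \frac{1}{97}\right)\right) 15 = \left(\frac{1}{7} \cdot 61 \left(- \frac{1}{33}\right) - \frac{48}{97}\right) 15 = \left(\frac{61}{7} \left(- \frac{1}{33}\right) - \frac{48}{97}\right) 15 = \left(- \frac{61}{231} - \frac{48}{97}\right) 15 = \left(- \frac{17005}{22407}\right) 15 = - \frac{85025}{7469}$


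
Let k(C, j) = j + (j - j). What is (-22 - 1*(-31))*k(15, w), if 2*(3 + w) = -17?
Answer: -207/2 ≈ -103.50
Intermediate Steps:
w = -23/2 (w = -3 + (1/2)*(-17) = -3 - 17/2 = -23/2 ≈ -11.500)
k(C, j) = j (k(C, j) = j + 0 = j)
(-22 - 1*(-31))*k(15, w) = (-22 - 1*(-31))*(-23/2) = (-22 + 31)*(-23/2) = 9*(-23/2) = -207/2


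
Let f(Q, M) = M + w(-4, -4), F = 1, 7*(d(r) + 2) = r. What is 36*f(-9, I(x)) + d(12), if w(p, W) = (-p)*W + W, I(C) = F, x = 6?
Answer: -4790/7 ≈ -684.29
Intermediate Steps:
d(r) = -2 + r/7
I(C) = 1
w(p, W) = W - W*p (w(p, W) = -W*p + W = W - W*p)
f(Q, M) = -20 + M (f(Q, M) = M - 4*(1 - 1*(-4)) = M - 4*(1 + 4) = M - 4*5 = M - 20 = -20 + M)
36*f(-9, I(x)) + d(12) = 36*(-20 + 1) + (-2 + (1/7)*12) = 36*(-19) + (-2 + 12/7) = -684 - 2/7 = -4790/7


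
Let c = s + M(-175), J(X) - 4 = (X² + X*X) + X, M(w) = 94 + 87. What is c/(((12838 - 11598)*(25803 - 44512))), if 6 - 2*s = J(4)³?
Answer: 3977/2899895 ≈ 0.0013714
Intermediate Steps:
M(w) = 181
J(X) = 4 + X + 2*X² (J(X) = 4 + ((X² + X*X) + X) = 4 + ((X² + X²) + X) = 4 + (2*X² + X) = 4 + (X + 2*X²) = 4 + X + 2*X²)
s = -31997 (s = 3 - (4 + 4 + 2*4²)³/2 = 3 - (4 + 4 + 2*16)³/2 = 3 - (4 + 4 + 32)³/2 = 3 - ½*40³ = 3 - ½*64000 = 3 - 32000 = -31997)
c = -31816 (c = -31997 + 181 = -31816)
c/(((12838 - 11598)*(25803 - 44512))) = -31816*1/((12838 - 11598)*(25803 - 44512)) = -31816/(1240*(-18709)) = -31816/(-23199160) = -31816*(-1/23199160) = 3977/2899895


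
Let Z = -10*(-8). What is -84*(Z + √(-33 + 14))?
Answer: -6720 - 84*I*√19 ≈ -6720.0 - 366.15*I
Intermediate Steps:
Z = 80
-84*(Z + √(-33 + 14)) = -84*(80 + √(-33 + 14)) = -84*(80 + √(-19)) = -84*(80 + I*√19) = -6720 - 84*I*√19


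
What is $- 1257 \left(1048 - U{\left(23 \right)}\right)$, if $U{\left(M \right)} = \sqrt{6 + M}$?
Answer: $-1317336 + 1257 \sqrt{29} \approx -1.3106 \cdot 10^{6}$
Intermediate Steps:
$- 1257 \left(1048 - U{\left(23 \right)}\right) = - 1257 \left(1048 - \sqrt{6 + 23}\right) = - 1257 \left(1048 - \sqrt{29}\right) = -1317336 + 1257 \sqrt{29}$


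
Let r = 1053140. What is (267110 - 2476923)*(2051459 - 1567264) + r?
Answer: -1069979352395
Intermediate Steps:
(267110 - 2476923)*(2051459 - 1567264) + r = (267110 - 2476923)*(2051459 - 1567264) + 1053140 = -2209813*484195 + 1053140 = -1069980405535 + 1053140 = -1069979352395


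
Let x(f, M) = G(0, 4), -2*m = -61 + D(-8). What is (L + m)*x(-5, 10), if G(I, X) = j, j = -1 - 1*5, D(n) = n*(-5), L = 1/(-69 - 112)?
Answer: -11397/181 ≈ -62.967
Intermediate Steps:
L = -1/181 (L = 1/(-181) = -1/181 ≈ -0.0055249)
D(n) = -5*n
j = -6 (j = -1 - 5 = -6)
m = 21/2 (m = -(-61 - 5*(-8))/2 = -(-61 + 40)/2 = -½*(-21) = 21/2 ≈ 10.500)
G(I, X) = -6
x(f, M) = -6
(L + m)*x(-5, 10) = (-1/181 + 21/2)*(-6) = (3799/362)*(-6) = -11397/181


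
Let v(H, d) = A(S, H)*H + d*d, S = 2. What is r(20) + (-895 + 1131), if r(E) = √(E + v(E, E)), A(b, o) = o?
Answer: 236 + 2*√205 ≈ 264.64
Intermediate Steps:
v(H, d) = H² + d² (v(H, d) = H*H + d*d = H² + d²)
r(E) = √(E + 2*E²) (r(E) = √(E + (E² + E²)) = √(E + 2*E²))
r(20) + (-895 + 1131) = √(20*(1 + 2*20)) + (-895 + 1131) = √(20*(1 + 40)) + 236 = √(20*41) + 236 = √820 + 236 = 2*√205 + 236 = 236 + 2*√205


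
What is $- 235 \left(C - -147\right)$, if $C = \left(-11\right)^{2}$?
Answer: $-62980$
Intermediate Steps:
$C = 121$
$- 235 \left(C - -147\right) = - 235 \left(121 - -147\right) = - 235 \left(121 + 147\right) = \left(-235\right) 268 = -62980$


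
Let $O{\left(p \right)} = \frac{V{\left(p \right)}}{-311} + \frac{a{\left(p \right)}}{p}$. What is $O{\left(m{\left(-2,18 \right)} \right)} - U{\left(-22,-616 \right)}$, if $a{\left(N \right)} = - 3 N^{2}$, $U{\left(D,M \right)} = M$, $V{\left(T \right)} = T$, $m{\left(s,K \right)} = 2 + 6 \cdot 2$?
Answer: $\frac{178500}{311} \approx 573.96$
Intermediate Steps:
$m{\left(s,K \right)} = 14$ ($m{\left(s,K \right)} = 2 + 12 = 14$)
$O{\left(p \right)} = - \frac{934 p}{311}$ ($O{\left(p \right)} = \frac{p}{-311} + \frac{\left(-3\right) p^{2}}{p} = p \left(- \frac{1}{311}\right) - 3 p = - \frac{p}{311} - 3 p = - \frac{934 p}{311}$)
$O{\left(m{\left(-2,18 \right)} \right)} - U{\left(-22,-616 \right)} = \left(- \frac{934}{311}\right) 14 - -616 = - \frac{13076}{311} + 616 = \frac{178500}{311}$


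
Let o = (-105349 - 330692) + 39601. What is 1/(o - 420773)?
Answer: -1/817213 ≈ -1.2237e-6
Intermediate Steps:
o = -396440 (o = -436041 + 39601 = -396440)
1/(o - 420773) = 1/(-396440 - 420773) = 1/(-817213) = -1/817213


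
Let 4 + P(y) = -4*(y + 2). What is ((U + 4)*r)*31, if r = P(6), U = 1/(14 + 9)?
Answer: -103788/23 ≈ -4512.5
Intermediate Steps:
U = 1/23 ≈ 0.043478
P(y) = -12 - 4*y (P(y) = -4 - 4*(y + 2) = -4 - 4*(2 + y) = -4 + (-8 - 4*y) = -12 - 4*y)
r = -36 (r = -12 - 4*6 = -12 - 24 = -36)
((U + 4)*r)*31 = ((1/23 + 4)*(-36))*31 = ((93/23)*(-36))*31 = -3348/23*31 = -103788/23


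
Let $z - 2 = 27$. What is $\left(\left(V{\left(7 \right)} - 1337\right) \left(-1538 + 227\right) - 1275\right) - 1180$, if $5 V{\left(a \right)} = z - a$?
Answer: $\frac{8722918}{5} \approx 1.7446 \cdot 10^{6}$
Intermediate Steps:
$z = 29$ ($z = 2 + 27 = 29$)
$V{\left(a \right)} = \frac{29}{5} - \frac{a}{5}$ ($V{\left(a \right)} = \frac{29 - a}{5} = \frac{29}{5} - \frac{a}{5}$)
$\left(\left(V{\left(7 \right)} - 1337\right) \left(-1538 + 227\right) - 1275\right) - 1180 = \left(\left(\left(\frac{29}{5} - \frac{7}{5}\right) - 1337\right) \left(-1538 + 227\right) - 1275\right) - 1180 = \left(\left(\left(\frac{29}{5} - \frac{7}{5}\right) - 1337\right) \left(-1311\right) - 1275\right) - 1180 = \left(\left(\frac{22}{5} - 1337\right) \left(-1311\right) - 1275\right) - 1180 = \left(\left(- \frac{6663}{5}\right) \left(-1311\right) - 1275\right) - 1180 = \left(\frac{8735193}{5} - 1275\right) - 1180 = \frac{8728818}{5} - 1180 = \frac{8722918}{5}$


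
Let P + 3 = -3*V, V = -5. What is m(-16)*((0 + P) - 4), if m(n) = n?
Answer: -128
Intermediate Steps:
P = 12 (P = -3 - 3*(-5) = -3 + 15 = 12)
m(-16)*((0 + P) - 4) = -16*((0 + 12) - 4) = -16*(12 - 4) = -16*8 = -128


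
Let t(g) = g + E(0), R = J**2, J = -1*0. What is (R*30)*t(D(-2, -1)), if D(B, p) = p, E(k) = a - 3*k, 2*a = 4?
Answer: 0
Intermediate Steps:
J = 0
a = 2 (a = (1/2)*4 = 2)
E(k) = 2 - 3*k
R = 0 (R = 0**2 = 0)
t(g) = 2 + g (t(g) = g + (2 - 3*0) = g + (2 + 0) = g + 2 = 2 + g)
(R*30)*t(D(-2, -1)) = (0*30)*(2 - 1) = 0*1 = 0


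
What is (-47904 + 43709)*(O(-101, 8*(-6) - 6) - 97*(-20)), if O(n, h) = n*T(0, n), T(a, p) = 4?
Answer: -6443520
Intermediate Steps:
O(n, h) = 4*n (O(n, h) = n*4 = 4*n)
(-47904 + 43709)*(O(-101, 8*(-6) - 6) - 97*(-20)) = (-47904 + 43709)*(4*(-101) - 97*(-20)) = -4195*(-404 + 1940) = -4195*1536 = -6443520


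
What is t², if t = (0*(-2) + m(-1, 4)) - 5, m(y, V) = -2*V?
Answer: 169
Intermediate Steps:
t = -13 (t = (0*(-2) - 2*4) - 5 = (0 - 8) - 5 = -8 - 5 = -13)
t² = (-13)² = 169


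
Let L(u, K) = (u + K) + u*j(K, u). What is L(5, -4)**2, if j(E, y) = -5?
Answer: 576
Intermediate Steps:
L(u, K) = K - 4*u (L(u, K) = (u + K) + u*(-5) = (K + u) - 5*u = K - 4*u)
L(5, -4)**2 = (-4 - 4*5)**2 = (-4 - 20)**2 = (-24)**2 = 576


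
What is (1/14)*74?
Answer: 37/7 ≈ 5.2857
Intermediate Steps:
(1/14)*74 = 37/7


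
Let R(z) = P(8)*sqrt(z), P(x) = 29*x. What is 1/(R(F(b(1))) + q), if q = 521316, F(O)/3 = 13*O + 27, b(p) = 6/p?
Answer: 14481/7548706036 - 29*sqrt(35)/11323059054 ≈ 1.9032e-6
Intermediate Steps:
F(O) = 81 + 39*O (F(O) = 3*(13*O + 27) = 3*(27 + 13*O) = 81 + 39*O)
R(z) = 232*sqrt(z) (R(z) = (29*8)*sqrt(z) = 232*sqrt(z))
1/(R(F(b(1))) + q) = 1/(232*sqrt(81 + 39*(6/1)) + 521316) = 1/(232*sqrt(81 + 39*(6*1)) + 521316) = 1/(232*sqrt(81 + 39*6) + 521316) = 1/(232*sqrt(81 + 234) + 521316) = 1/(232*sqrt(315) + 521316) = 1/(232*(3*sqrt(35)) + 521316) = 1/(696*sqrt(35) + 521316) = 1/(521316 + 696*sqrt(35))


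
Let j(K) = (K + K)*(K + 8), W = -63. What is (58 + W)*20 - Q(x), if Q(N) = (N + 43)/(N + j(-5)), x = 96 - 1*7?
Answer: -6032/59 ≈ -102.24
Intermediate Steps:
j(K) = 2*K*(8 + K) (j(K) = (2*K)*(8 + K) = 2*K*(8 + K))
x = 89 (x = 96 - 7 = 89)
Q(N) = (43 + N)/(-30 + N) (Q(N) = (N + 43)/(N + 2*(-5)*(8 - 5)) = (43 + N)/(N + 2*(-5)*3) = (43 + N)/(N - 30) = (43 + N)/(-30 + N))
(58 + W)*20 - Q(x) = (58 - 63)*20 - (43 + 89)/(-30 + 89) = -5*20 - 132/59 = -100 - 132/59 = -6032/59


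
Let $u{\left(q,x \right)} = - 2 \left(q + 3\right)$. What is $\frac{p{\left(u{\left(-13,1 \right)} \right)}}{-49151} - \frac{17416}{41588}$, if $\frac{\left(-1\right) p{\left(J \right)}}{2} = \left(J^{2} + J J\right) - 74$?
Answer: $- \frac{198907010}{511022947} \approx -0.38923$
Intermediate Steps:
$u{\left(q,x \right)} = -6 - 2 q$ ($u{\left(q,x \right)} = - 2 \left(3 + q\right) = -6 - 2 q$)
$p{\left(J \right)} = 148 - 4 J^{2}$ ($p{\left(J \right)} = - 2 \left(\left(J^{2} + J J\right) - 74\right) = - 2 \left(\left(J^{2} + J^{2}\right) - 74\right) = - 2 \left(2 J^{2} - 74\right) = - 2 \left(-74 + 2 J^{2}\right) = 148 - 4 J^{2}$)
$\frac{p{\left(u{\left(-13,1 \right)} \right)}}{-49151} - \frac{17416}{41588} = \frac{148 - 4 \left(-6 - -26\right)^{2}}{-49151} - \frac{17416}{41588} = \left(148 - 4 \left(-6 + 26\right)^{2}\right) \left(- \frac{1}{49151}\right) - \frac{4354}{10397} = \left(148 - 4 \cdot 20^{2}\right) \left(- \frac{1}{49151}\right) - \frac{4354}{10397} = \left(148 - 1600\right) \left(- \frac{1}{49151}\right) - \frac{4354}{10397} = \left(-1452\right) \left(- \frac{1}{49151}\right) - \frac{4354}{10397} = \frac{1452}{49151} - \frac{4354}{10397} = - \frac{198907010}{511022947}$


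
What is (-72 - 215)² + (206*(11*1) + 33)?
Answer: 84668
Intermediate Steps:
(-72 - 215)² + (206*(11*1) + 33) = (-287)² + (206*11 + 33) = 82369 + (2266 + 33) = 82369 + 2299 = 84668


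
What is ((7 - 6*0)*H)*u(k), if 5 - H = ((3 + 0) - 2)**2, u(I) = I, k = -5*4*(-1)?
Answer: 560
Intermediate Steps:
k = 20 (k = -20*(-1) = 20)
H = 4 (H = 5 - ((3 + 0) - 2)**2 = 5 - (3 - 2)**2 = 5 - 1*1**2 = 5 - 1*1 = 5 - 1 = 4)
((7 - 6*0)*H)*u(k) = ((7 - 6*0)*4)*20 = ((7 + 0)*4)*20 = (7*4)*20 = 28*20 = 560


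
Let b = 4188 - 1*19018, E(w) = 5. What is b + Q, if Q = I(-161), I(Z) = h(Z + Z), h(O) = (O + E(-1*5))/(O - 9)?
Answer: -4908413/331 ≈ -14829.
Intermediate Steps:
h(O) = (5 + O)/(-9 + O) (h(O) = (O + 5)/(O - 9) = (5 + O)/(-9 + O))
I(Z) = (5 + 2*Z)/(-9 + 2*Z) (I(Z) = (5 + (Z + Z))/(-9 + (Z + Z)) = (5 + 2*Z)/(-9 + 2*Z))
Q = 317/331 (Q = (5 + 2*(-161))/(-9 + 2*(-161)) = (5 - 322)/(-9 - 322) = -317/(-331) = -1/331*(-317) = 317/331 ≈ 0.95770)
b = -14830 (b = 4188 - 19018 = -14830)
b + Q = -14830 + 317/331 = -4908413/331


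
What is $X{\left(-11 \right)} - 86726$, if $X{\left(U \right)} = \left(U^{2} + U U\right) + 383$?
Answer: $-86101$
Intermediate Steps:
$X{\left(U \right)} = 383 + 2 U^{2}$ ($X{\left(U \right)} = \left(U^{2} + U^{2}\right) + 383 = 2 U^{2} + 383 = 383 + 2 U^{2}$)
$X{\left(-11 \right)} - 86726 = \left(383 + 2 \left(-11\right)^{2}\right) - 86726 = \left(383 + 2 \cdot 121\right) - 86726 = \left(383 + 242\right) - 86726 = 625 - 86726 = -86101$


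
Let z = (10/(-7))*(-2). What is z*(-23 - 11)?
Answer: -680/7 ≈ -97.143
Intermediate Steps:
z = 20/7 (z = (10*(-⅐))*(-2) = -10/7*(-2) = 20/7 ≈ 2.8571)
z*(-23 - 11) = 20*(-23 - 11)/7 = (20/7)*(-34) = -680/7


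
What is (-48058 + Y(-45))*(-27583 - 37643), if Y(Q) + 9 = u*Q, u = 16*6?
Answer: 3416994462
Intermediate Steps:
u = 96
Y(Q) = -9 + 96*Q
(-48058 + Y(-45))*(-27583 - 37643) = (-48058 + (-9 + 96*(-45)))*(-27583 - 37643) = (-48058 + (-9 - 4320))*(-65226) = (-48058 - 4329)*(-65226) = -52387*(-65226) = 3416994462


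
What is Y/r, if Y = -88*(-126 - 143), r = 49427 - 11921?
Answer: 11836/18753 ≈ 0.63115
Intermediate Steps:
r = 37506
Y = 23672 (Y = -88*(-269) = 23672)
Y/r = 23672/37506 = 23672*(1/37506) = 11836/18753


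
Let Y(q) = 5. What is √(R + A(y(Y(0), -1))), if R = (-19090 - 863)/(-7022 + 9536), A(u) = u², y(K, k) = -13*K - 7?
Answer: 3*√403873262/838 ≈ 71.945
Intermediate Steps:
y(K, k) = -7 - 13*K
R = -6651/838 (R = -19953/2514 = -19953*1/2514 = -6651/838 ≈ -7.9368)
√(R + A(y(Y(0), -1))) = √(-6651/838 + (-7 - 13*5)²) = √(-6651/838 + (-7 - 65)²) = √(-6651/838 + (-72)²) = √(-6651/838 + 5184) = √(4337541/838) = 3*√403873262/838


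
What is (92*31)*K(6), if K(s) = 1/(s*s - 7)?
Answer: 2852/29 ≈ 98.345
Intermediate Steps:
K(s) = 1/(-7 + s²) (K(s) = 1/(s² - 7) = 1/(-7 + s²))
(92*31)*K(6) = (92*31)/(-7 + 6²) = 2852/(-7 + 36) = 2852/29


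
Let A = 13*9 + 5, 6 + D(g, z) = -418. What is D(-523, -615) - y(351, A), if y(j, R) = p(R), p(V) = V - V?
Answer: -424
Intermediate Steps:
D(g, z) = -424 (D(g, z) = -6 - 418 = -424)
A = 122 (A = 117 + 5 = 122)
p(V) = 0
y(j, R) = 0
D(-523, -615) - y(351, A) = -424 - 1*0 = -424 + 0 = -424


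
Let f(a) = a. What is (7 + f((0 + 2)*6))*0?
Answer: 0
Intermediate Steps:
(7 + f((0 + 2)*6))*0 = (7 + (0 + 2)*6)*0 = (7 + 2*6)*0 = (7 + 12)*0 = 19*0 = 0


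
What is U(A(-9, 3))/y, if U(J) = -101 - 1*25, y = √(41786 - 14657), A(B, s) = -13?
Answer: -42*√27129/9043 ≈ -0.76499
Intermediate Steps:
y = √27129 ≈ 164.71
U(J) = -126 (U(J) = -101 - 25 = -126)
U(A(-9, 3))/y = -126*√27129/27129 = -42*√27129/9043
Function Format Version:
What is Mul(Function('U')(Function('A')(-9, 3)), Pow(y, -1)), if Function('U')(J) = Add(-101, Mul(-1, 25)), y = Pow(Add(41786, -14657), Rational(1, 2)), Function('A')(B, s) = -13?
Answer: Mul(Rational(-42, 9043), Pow(27129, Rational(1, 2))) ≈ -0.76499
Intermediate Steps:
y = Pow(27129, Rational(1, 2)) ≈ 164.71
Function('U')(J) = -126 (Function('U')(J) = Add(-101, -25) = -126)
Mul(Function('U')(Function('A')(-9, 3)), Pow(y, -1)) = Mul(-126, Pow(Pow(27129, Rational(1, 2)), -1)) = Mul(-126, Mul(Rational(1, 27129), Pow(27129, Rational(1, 2)))) = Mul(Rational(-42, 9043), Pow(27129, Rational(1, 2)))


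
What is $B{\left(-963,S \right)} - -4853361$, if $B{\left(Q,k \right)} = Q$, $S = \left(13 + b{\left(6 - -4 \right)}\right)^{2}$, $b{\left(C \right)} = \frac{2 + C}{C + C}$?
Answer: $4852398$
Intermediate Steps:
$b{\left(C \right)} = \frac{2 + C}{2 C}$
$S = \frac{4624}{25}$ ($S = \left(13 + \frac{2 + \left(6 - -4\right)}{2 \left(6 - -4\right)}\right)^{2} = \left(13 + \frac{2 + \left(6 + 4\right)}{2 \left(6 + 4\right)}\right)^{2} = \left(13 + \frac{2 + 10}{2 \cdot 10}\right)^{2} = \left(13 + \frac{1}{2} \cdot \frac{1}{10} \cdot 12\right)^{2} = \left(13 + \frac{3}{5}\right)^{2} = \left(\frac{68}{5}\right)^{2} = \frac{4624}{25} \approx 184.96$)
$B{\left(-963,S \right)} - -4853361 = -963 - -4853361 = -963 + 4853361 = 4852398$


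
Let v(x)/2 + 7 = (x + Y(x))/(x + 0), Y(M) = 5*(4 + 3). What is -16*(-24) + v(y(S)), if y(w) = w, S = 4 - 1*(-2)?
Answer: 1151/3 ≈ 383.67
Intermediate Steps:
Y(M) = 35 (Y(M) = 5*7 = 35)
S = 6 (S = 4 + 2 = 6)
v(x) = -14 + 2*(35 + x)/x (v(x) = -14 + 2*((x + 35)/(x + 0)) = -14 + 2*((35 + x)/x) = -14 + 2*(35 + x)/x)
-16*(-24) + v(y(S)) = -16*(-24) + (-12 + 70/6) = 384 + (-12 + 70*(⅙)) = 384 + (-12 + 35/3) = 384 - ⅓ = 1151/3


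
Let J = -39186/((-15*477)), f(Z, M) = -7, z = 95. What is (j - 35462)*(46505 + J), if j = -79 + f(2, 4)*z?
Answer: -1338746864774/795 ≈ -1.6840e+9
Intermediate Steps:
J = 4354/795 (J = -39186/(-7155) = -39186*(-1/7155) = 4354/795 ≈ 5.4767)
j = -744 (j = -79 - 7*95 = -79 - 665 = -744)
(j - 35462)*(46505 + J) = (-744 - 35462)*(46505 + 4354/795) = -36206*36975829/795 = -1338746864774/795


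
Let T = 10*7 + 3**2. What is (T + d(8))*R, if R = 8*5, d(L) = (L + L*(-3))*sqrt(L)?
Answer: 3160 - 1280*sqrt(2) ≈ 1349.8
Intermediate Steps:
d(L) = -2*L**(3/2) (d(L) = (L - 3*L)*sqrt(L) = (-2*L)*sqrt(L) = -2*L**(3/2))
R = 40
T = 79 (T = 70 + 9 = 79)
(T + d(8))*R = (79 - 32*sqrt(2))*40 = 3160 - 1280*sqrt(2)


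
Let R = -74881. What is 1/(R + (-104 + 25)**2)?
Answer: -1/68640 ≈ -1.4569e-5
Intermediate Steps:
1/(R + (-104 + 25)**2) = 1/(-74881 + (-104 + 25)**2) = 1/(-74881 + (-79)**2) = 1/(-74881 + 6241) = 1/(-68640) = -1/68640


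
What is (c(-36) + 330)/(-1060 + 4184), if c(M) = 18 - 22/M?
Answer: 6275/56232 ≈ 0.11159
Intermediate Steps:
c(M) = 18 - 22/M
(c(-36) + 330)/(-1060 + 4184) = ((18 - 22/(-36)) + 330)/(-1060 + 4184) = ((18 - 22*(-1/36)) + 330)/3124 = ((18 + 11/18) + 330)*(1/3124) = (335/18 + 330)*(1/3124) = (6275/18)*(1/3124) = 6275/56232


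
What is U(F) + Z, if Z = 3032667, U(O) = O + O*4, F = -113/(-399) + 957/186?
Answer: 75022787681/24738 ≈ 3.0327e+6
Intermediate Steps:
F = 134287/24738 (F = -113*(-1/399) + 957*(1/186) = 113/399 + 319/62 = 134287/24738 ≈ 5.4284)
U(O) = 5*O (U(O) = O + 4*O = 5*O)
U(F) + Z = 5*(134287/24738) + 3032667 = 671435/24738 + 3032667 = 75022787681/24738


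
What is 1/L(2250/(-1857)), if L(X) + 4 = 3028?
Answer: 1/3024 ≈ 0.00033069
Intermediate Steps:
L(X) = 3024 (L(X) = -4 + 3028 = 3024)
1/L(2250/(-1857)) = 1/3024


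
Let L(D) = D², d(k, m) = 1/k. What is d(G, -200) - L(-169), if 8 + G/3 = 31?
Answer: -1970708/69 ≈ -28561.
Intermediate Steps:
G = 69 (G = -24 + 3*31 = -24 + 93 = 69)
d(G, -200) - L(-169) = 1/69 - 1*(-169)² = 1/69 - 1*28561 = 1/69 - 28561 = -1970708/69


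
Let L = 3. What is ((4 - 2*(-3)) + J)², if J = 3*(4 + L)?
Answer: 961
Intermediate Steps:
J = 21 (J = 3*(4 + 3) = 3*7 = 21)
((4 - 2*(-3)) + J)² = ((4 - 2*(-3)) + 21)² = ((4 + 6) + 21)² = (10 + 21)² = 31² = 961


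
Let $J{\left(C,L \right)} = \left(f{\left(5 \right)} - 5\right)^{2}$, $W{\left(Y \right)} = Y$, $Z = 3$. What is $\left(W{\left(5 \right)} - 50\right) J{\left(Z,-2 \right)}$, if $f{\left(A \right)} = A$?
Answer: $0$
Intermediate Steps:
$J{\left(C,L \right)} = 0$ ($J{\left(C,L \right)} = \left(5 - 5\right)^{2} = 0^{2} = 0$)
$\left(W{\left(5 \right)} - 50\right) J{\left(Z,-2 \right)} = \left(5 - 50\right) 0 = \left(-45\right) 0 = 0$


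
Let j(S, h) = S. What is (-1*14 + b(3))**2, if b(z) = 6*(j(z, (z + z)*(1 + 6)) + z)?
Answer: 484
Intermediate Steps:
b(z) = 12*z (b(z) = 6*(z + z) = 6*(2*z) = 12*z)
(-1*14 + b(3))**2 = (-1*14 + 12*3)**2 = (-14 + 36)**2 = 22**2 = 484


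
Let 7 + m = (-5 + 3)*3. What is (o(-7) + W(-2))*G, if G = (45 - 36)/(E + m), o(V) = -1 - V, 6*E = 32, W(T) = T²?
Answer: -270/23 ≈ -11.739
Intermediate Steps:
m = -13 (m = -7 + (-5 + 3)*3 = -7 - 2*3 = -7 - 6 = -13)
E = 16/3 (E = (⅙)*32 = 16/3 ≈ 5.3333)
G = -27/23 (G = (45 - 36)/(16/3 - 13) = 9/(-23/3) = 9*(-3/23) = -27/23 ≈ -1.1739)
(o(-7) + W(-2))*G = ((-1 - 1*(-7)) + (-2)²)*(-27/23) = ((-1 + 7) + 4)*(-27/23) = (6 + 4)*(-27/23) = 10*(-27/23) = -270/23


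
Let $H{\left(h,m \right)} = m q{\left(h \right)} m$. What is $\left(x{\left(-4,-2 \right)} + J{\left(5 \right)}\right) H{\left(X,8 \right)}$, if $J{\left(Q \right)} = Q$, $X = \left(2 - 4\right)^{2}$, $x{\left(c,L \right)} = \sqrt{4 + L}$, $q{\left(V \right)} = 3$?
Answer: $960 + 192 \sqrt{2} \approx 1231.5$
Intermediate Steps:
$X = 4$ ($X = \left(-2\right)^{2} = 4$)
$H{\left(h,m \right)} = 3 m^{2}$ ($H{\left(h,m \right)} = m 3 m = 3 m m = 3 m^{2}$)
$\left(x{\left(-4,-2 \right)} + J{\left(5 \right)}\right) H{\left(X,8 \right)} = \left(\sqrt{4 - 2} + 5\right) 3 \cdot 8^{2} = \left(\sqrt{2} + 5\right) 3 \cdot 64 = \left(5 + \sqrt{2}\right) 192 = 960 + 192 \sqrt{2}$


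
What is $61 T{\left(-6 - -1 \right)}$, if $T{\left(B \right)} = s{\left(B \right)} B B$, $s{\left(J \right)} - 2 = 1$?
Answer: $4575$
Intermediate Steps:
$s{\left(J \right)} = 3$ ($s{\left(J \right)} = 2 + 1 = 3$)
$T{\left(B \right)} = 3 B^{2}$ ($T{\left(B \right)} = 3 B B = 3 B^{2}$)
$61 T{\left(-6 - -1 \right)} = 61 \cdot 3 \left(-6 - -1\right)^{2} = 61 \cdot 3 \left(-6 + 1\right)^{2} = 61 \cdot 3 \left(-5\right)^{2} = 61 \cdot 3 \cdot 25 = 61 \cdot 75 = 4575$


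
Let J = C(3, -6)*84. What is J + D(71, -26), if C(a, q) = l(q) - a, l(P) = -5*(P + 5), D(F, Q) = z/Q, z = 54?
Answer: 2157/13 ≈ 165.92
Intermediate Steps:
D(F, Q) = 54/Q
l(P) = -25 - 5*P (l(P) = -5*(5 + P) = -25 - 5*P)
C(a, q) = -25 - a - 5*q (C(a, q) = (-25 - 5*q) - a = -25 - a - 5*q)
J = 168 (J = (-25 - 1*3 - 5*(-6))*84 = (-25 - 3 + 30)*84 = 2*84 = 168)
J + D(71, -26) = 168 + 54/(-26) = 168 + 54*(-1/26) = 168 - 27/13 = 2157/13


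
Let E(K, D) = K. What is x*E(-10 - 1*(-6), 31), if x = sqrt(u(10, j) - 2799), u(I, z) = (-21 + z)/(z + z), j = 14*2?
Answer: -I*sqrt(44782) ≈ -211.62*I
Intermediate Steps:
j = 28
u(I, z) = (-21 + z)/(2*z) (u(I, z) = (-21 + z)/((2*z)) = (-21 + z)*(1/(2*z)) = (-21 + z)/(2*z))
x = I*sqrt(44782)/4 (x = sqrt((1/2)*(-21 + 28)/28 - 2799) = sqrt((1/2)*(1/28)*7 - 2799) = sqrt(1/8 - 2799) = sqrt(-22391/8) = I*sqrt(44782)/4 ≈ 52.904*I)
x*E(-10 - 1*(-6), 31) = (I*sqrt(44782)/4)*(-10 - 1*(-6)) = (I*sqrt(44782)/4)*(-10 + 6) = (I*sqrt(44782)/4)*(-4) = -I*sqrt(44782)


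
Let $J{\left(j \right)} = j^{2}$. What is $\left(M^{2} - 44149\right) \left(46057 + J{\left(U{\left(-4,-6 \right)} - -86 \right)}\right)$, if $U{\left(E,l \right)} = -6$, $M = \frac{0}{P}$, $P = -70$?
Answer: $-2315924093$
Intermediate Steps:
$M = 0$ ($M = \frac{0}{-70} = 0 \left(- \frac{1}{70}\right) = 0$)
$\left(M^{2} - 44149\right) \left(46057 + J{\left(U{\left(-4,-6 \right)} - -86 \right)}\right) = \left(0^{2} - 44149\right) \left(46057 + \left(-6 - -86\right)^{2}\right) = \left(0 - 44149\right) \left(46057 + \left(-6 + 86\right)^{2}\right) = - 44149 \left(46057 + 80^{2}\right) = - 44149 \left(46057 + 6400\right) = \left(-44149\right) 52457 = -2315924093$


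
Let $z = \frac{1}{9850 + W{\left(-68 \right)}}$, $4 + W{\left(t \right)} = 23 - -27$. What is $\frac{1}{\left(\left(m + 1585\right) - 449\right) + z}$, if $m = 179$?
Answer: $\frac{9896}{13013241} \approx 0.00076046$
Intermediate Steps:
$W{\left(t \right)} = 46$ ($W{\left(t \right)} = -4 + \left(23 - -27\right) = -4 + \left(23 + 27\right) = -4 + 50 = 46$)
$z = \frac{1}{9896}$ ($z = \frac{1}{9850 + 46} = \frac{1}{9896} \approx 0.00010105$)
$\frac{1}{\left(\left(m + 1585\right) - 449\right) + z} = \frac{1}{\left(\left(179 + 1585\right) - 449\right) + \frac{1}{9896}} = \frac{1}{\left(1764 - 449\right) + \frac{1}{9896}} = \frac{1}{1315 + \frac{1}{9896}} = \frac{1}{\frac{13013241}{9896}} = \frac{9896}{13013241}$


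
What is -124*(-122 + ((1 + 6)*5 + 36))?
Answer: 6324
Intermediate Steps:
-124*(-122 + ((1 + 6)*5 + 36)) = -124*(-122 + (7*5 + 36)) = -124*(-122 + (35 + 36)) = -124*(-122 + 71) = -124*(-51) = 6324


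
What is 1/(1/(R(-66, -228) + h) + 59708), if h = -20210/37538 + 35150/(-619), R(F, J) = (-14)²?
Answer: 1611144811/96198245993199 ≈ 1.6748e-5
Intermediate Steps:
R(F, J) = 196
h = -665985345/11618011 (h = -20210*1/37538 + 35150*(-1/619) = -10105/18769 - 35150/619 = -665985345/11618011 ≈ -57.324)
1/(1/(R(-66, -228) + h) + 59708) = 1/(1/(196 - 665985345/11618011) + 59708) = 1/(1/(1611144811/11618011) + 59708) = 1/(11618011/1611144811 + 59708) = 1/(96198245993199/1611144811) = 1611144811/96198245993199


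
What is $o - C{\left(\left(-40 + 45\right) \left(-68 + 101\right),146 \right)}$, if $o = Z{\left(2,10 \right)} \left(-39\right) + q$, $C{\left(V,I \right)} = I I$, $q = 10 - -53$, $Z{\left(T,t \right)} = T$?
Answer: $-21331$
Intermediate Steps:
$q = 63$ ($q = 10 + 53 = 63$)
$C{\left(V,I \right)} = I^{2}$
$o = -15$ ($o = 2 \left(-39\right) + 63 = -78 + 63 = -15$)
$o - C{\left(\left(-40 + 45\right) \left(-68 + 101\right),146 \right)} = -15 - 146^{2} = -15 - 21316 = -21331$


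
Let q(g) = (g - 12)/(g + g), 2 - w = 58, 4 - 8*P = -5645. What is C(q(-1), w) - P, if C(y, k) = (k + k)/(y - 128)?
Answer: -1370915/1944 ≈ -705.20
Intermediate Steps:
P = 5649/8 (P = ½ - ⅛*(-5645) = ½ + 5645/8 = 5649/8 ≈ 706.13)
w = -56 (w = 2 - 1*58 = 2 - 58 = -56)
q(g) = (-12 + g)/(2*g) (q(g) = (-12 + g)/((2*g)) = (-12 + g)*(1/(2*g)) = (-12 + g)/(2*g))
C(y, k) = 2*k/(-128 + y) (C(y, k) = (2*k)/(-128 + y) = 2*k/(-128 + y))
C(q(-1), w) - P = 2*(-56)/(-128 + (½)*(-12 - 1)/(-1)) - 1*5649/8 = 2*(-56)/(-128 + (½)*(-1)*(-13)) - 5649/8 = 2*(-56)/(-128 + 13/2) - 5649/8 = 2*(-56)/(-243/2) - 5649/8 = 2*(-56)*(-2/243) - 5649/8 = 224/243 - 5649/8 = -1370915/1944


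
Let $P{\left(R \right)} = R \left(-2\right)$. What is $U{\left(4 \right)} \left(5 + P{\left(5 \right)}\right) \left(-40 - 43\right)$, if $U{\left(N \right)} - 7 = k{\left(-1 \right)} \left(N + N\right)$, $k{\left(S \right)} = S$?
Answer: $-415$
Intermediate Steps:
$U{\left(N \right)} = 7 - 2 N$ ($U{\left(N \right)} = 7 - \left(N + N\right) = 7 - 2 N$)
$P{\left(R \right)} = - 2 R$
$U{\left(4 \right)} \left(5 + P{\left(5 \right)}\right) \left(-40 - 43\right) = \left(7 - 8\right) \left(5 - 10\right) \left(-40 - 43\right) = \left(7 - 8\right) \left(5 - 10\right) \left(-83\right) = \left(-1\right) \left(-5\right) \left(-83\right) = 5 \left(-83\right) = -415$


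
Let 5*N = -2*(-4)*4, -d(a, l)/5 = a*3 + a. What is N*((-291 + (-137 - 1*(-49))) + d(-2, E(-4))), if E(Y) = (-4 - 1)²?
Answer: -10848/5 ≈ -2169.6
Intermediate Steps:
E(Y) = 25 (E(Y) = (-5)² = 25)
d(a, l) = -20*a (d(a, l) = -5*(a*3 + a) = -5*(3*a + a) = -20*a)
N = 32/5 (N = (-2*(-4)*4)/5 = (8*4)/5 = (⅕)*32 = 32/5 ≈ 6.4000)
N*((-291 + (-137 - 1*(-49))) + d(-2, E(-4))) = 32*((-291 + (-137 - 1*(-49))) - 20*(-2))/5 = 32*((-291 + (-137 + 49)) + 40)/5 = 32*((-291 - 88) + 40)/5 = 32*(-379 + 40)/5 = (32/5)*(-339) = -10848/5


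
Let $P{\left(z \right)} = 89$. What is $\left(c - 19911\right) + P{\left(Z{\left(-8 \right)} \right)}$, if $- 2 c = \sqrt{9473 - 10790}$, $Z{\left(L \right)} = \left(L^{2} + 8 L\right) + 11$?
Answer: $-19822 - \frac{i \sqrt{1317}}{2} \approx -19822.0 - 18.145 i$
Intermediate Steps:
$Z{\left(L \right)} = 11 + L^{2} + 8 L$
$c = - \frac{i \sqrt{1317}}{2}$ ($c = - \frac{\sqrt{9473 - 10790}}{2} = - \frac{\sqrt{-1317}}{2} = - \frac{i \sqrt{1317}}{2} \approx - 18.145 i$)
$\left(c - 19911\right) + P{\left(Z{\left(-8 \right)} \right)} = \left(- \frac{i \sqrt{1317}}{2} - 19911\right) + 89 = \left(-19911 - \frac{i \sqrt{1317}}{2}\right) + 89 = -19822 - \frac{i \sqrt{1317}}{2}$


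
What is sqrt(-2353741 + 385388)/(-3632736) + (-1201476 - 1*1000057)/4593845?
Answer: -2201533/4593845 - I*sqrt(1968353)/3632736 ≈ -0.47924 - 0.0003862*I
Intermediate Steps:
sqrt(-2353741 + 385388)/(-3632736) + (-1201476 - 1*1000057)/4593845 = sqrt(-1968353)*(-1/3632736) + (-1201476 - 1000057)*(1/4593845) = (I*sqrt(1968353))*(-1/3632736) - 2201533*1/4593845 = -I*sqrt(1968353)/3632736 - 2201533/4593845 = -2201533/4593845 - I*sqrt(1968353)/3632736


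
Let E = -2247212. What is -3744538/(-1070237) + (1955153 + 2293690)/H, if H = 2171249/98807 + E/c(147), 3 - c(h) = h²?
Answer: 693473304167688323099/20560191671949199 ≈ 33729.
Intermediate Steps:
c(h) = 3 - h²
H = 134476140989/1067412021 (H = 2171249/98807 - 2247212/(3 - 1*147²) = 2171249*(1/98807) - 2247212/(3 - 1*21609) = 2171249/98807 - 2247212/(3 - 21609) = 2171249/98807 - 2247212/(-21606) = 2171249/98807 - 2247212*(-1/21606) = 2171249/98807 + 1123606/10803 = 134476140989/1067412021 ≈ 125.98)
-3744538/(-1070237) + (1955153 + 2293690)/H = -3744538/(-1070237) + (1955153 + 2293690)/(134476140989/1067412021) = -3744538*(-1/1070237) + 4248843*(1067412021/134476140989) = 534934/152891 + 4535266093541703/134476140989 = 693473304167688323099/20560191671949199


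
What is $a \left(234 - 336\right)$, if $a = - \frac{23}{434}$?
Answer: $\frac{1173}{217} \approx 5.4055$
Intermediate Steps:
$a = - \frac{23}{434}$ ($a = \left(-23\right) \frac{1}{434} = - \frac{23}{434} \approx -0.052995$)
$a \left(234 - 336\right) = - \frac{23 \left(234 - 336\right)}{434} = \left(- \frac{23}{434}\right) \left(-102\right) = \frac{1173}{217}$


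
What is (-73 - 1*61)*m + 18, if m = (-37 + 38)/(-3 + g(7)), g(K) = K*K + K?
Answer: 820/53 ≈ 15.472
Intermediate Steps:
g(K) = K + K**2 (g(K) = K**2 + K = K + K**2)
m = 1/53 (m = (-37 + 38)/(-3 + 7*(1 + 7)) = 1/(-3 + 7*8) = 1/(-3 + 56) = 1/53 ≈ 0.018868)
(-73 - 1*61)*m + 18 = (-73 - 1*61)*(1/53) + 18 = (-73 - 61)*(1/53) + 18 = -134*1/53 + 18 = -134/53 + 18 = 820/53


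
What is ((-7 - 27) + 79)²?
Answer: 2025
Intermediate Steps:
((-7 - 27) + 79)² = (-34 + 79)² = 45² = 2025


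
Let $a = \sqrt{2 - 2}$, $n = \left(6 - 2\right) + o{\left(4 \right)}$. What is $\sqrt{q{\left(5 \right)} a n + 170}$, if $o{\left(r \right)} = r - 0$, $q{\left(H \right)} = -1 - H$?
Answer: $\sqrt{170} \approx 13.038$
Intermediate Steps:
$o{\left(r \right)} = r$ ($o{\left(r \right)} = r + 0 = r$)
$n = 8$ ($n = \left(6 - 2\right) + 4 = 4 + 4 = 8$)
$a = 0$ ($a = \sqrt{0} = 0$)
$\sqrt{q{\left(5 \right)} a n + 170} = \sqrt{\left(-1 - 5\right) 0 \cdot 8 + 170} = \sqrt{\left(-6\right) 0 \cdot 8 + 170} = \sqrt{0 \cdot 8 + 170} = \sqrt{0 + 170} = \sqrt{170}$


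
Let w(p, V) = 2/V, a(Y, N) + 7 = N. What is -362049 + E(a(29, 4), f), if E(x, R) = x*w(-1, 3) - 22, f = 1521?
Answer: -362073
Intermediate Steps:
a(Y, N) = -7 + N
E(x, R) = -22 + 2*x/3 (E(x, R) = x*(2/3) - 22 = x*(2*(⅓)) - 22 = x*(⅔) - 22 = 2*x/3 - 22 = -22 + 2*x/3)
-362049 + E(a(29, 4), f) = -362049 + (-22 + 2*(-7 + 4)/3) = -362049 + (-22 + (⅔)*(-3)) = -362049 + (-22 - 2) = -362049 - 24 = -362073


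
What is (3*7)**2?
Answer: 441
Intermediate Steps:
(3*7)**2 = 21**2 = 441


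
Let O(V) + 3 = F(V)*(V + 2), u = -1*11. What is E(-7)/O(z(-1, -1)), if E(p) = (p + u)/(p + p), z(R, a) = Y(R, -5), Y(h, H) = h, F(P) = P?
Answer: -9/28 ≈ -0.32143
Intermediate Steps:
u = -11
z(R, a) = R
E(p) = (-11 + p)/(2*p) (E(p) = (p - 11)/(p + p) = (-11 + p)/((2*p)) = (-11 + p)*(1/(2*p)) = (-11 + p)/(2*p))
O(V) = -3 + V*(2 + V) (O(V) = -3 + V*(V + 2) = -3 + V*(2 + V))
E(-7)/O(z(-1, -1)) = ((½)*(-11 - 7)/(-7))/(-3 + (-1)² + 2*(-1)) = ((½)*(-⅐)*(-18))/(-3 + 1 - 2) = (9/7)/(-4) = (9/7)*(-¼) = -9/28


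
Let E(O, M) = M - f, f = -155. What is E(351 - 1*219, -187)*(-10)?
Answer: 320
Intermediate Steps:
E(O, M) = 155 + M (E(O, M) = M - 1*(-155) = M + 155 = 155 + M)
E(351 - 1*219, -187)*(-10) = (155 - 187)*(-10) = -32*(-10) = 320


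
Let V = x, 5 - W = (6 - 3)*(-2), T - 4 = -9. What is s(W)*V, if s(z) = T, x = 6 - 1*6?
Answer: 0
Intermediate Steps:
x = 0 (x = 6 - 6 = 0)
T = -5 (T = 4 - 9 = -5)
W = 11 (W = 5 - (6 - 3)*(-2) = 5 - 3*(-2) = 5 - 1*(-6) = 5 + 6 = 11)
s(z) = -5
V = 0
s(W)*V = -5*0 = 0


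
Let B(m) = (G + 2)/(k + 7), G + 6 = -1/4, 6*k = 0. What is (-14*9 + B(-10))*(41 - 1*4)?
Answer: -131165/28 ≈ -4684.5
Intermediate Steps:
k = 0 (k = (1/6)*0 = 0)
G = -25/4 (G = -6 - 1/4 = -25/4 ≈ -6.2500)
B(m) = -17/28 (B(m) = (-25/4 + 2)/(0 + 7) = -17/4/7 = -17/4*1/7 = -17/28)
(-14*9 + B(-10))*(41 - 1*4) = (-14*9 - 17/28)*(41 - 1*4) = (-126 - 17/28)*(41 - 4) = -3545/28*37 = -131165/28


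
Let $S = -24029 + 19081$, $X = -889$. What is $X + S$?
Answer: $-5837$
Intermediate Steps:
$S = -4948$
$X + S = -889 - 4948 = -5837$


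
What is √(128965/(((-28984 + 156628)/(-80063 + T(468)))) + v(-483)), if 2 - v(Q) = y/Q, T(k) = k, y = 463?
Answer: I*√8490511169845782693/10275342 ≈ 283.58*I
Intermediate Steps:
v(Q) = 2 - 463/Q
√(128965/(((-28984 + 156628)/(-80063 + T(468)))) + v(-483)) = √(128965/(((-28984 + 156628)/(-80063 + 468))) + (2 - 463/(-483))) = √(128965/((127644/(-79595))) + (2 - 463*(-1/483))) = √(128965/((127644*(-1/79595))) + (2 + 463/483)) = √(128965/(-127644/79595) + 1429/483) = √(128965*(-79595/127644) + 1429/483) = √(-10264969175/127644 + 1429/483) = √(-1652599236083/20550684) = I*√8490511169845782693/10275342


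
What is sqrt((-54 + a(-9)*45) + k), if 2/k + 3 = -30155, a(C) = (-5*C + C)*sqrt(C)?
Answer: sqrt(-12278332093 + 1105048531260*I)/15079 ≈ 49.022 + 49.57*I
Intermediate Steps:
a(C) = -4*C**(3/2) (a(C) = (-4*C)*sqrt(C) = -4*C**(3/2))
k = -1/15079 (k = 2/(-3 - 30155) = 2/(-30158) = 2*(-1/30158) = -1/15079 ≈ -6.6317e-5)
sqrt((-54 + a(-9)*45) + k) = sqrt((-54 - (-108)*I*45) - 1/15079) = sqrt((-54 + (108*I)*45) - 1/15079) = sqrt((-54 + 4860*I) - 1/15079) = sqrt(-814267/15079 + 4860*I)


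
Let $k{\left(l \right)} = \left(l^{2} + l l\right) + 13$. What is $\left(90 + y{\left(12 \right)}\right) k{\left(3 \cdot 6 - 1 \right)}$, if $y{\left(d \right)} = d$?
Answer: $60282$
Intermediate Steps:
$k{\left(l \right)} = 13 + 2 l^{2}$ ($k{\left(l \right)} = \left(l^{2} + l^{2}\right) + 13 = 2 l^{2} + 13 = 13 + 2 l^{2}$)
$\left(90 + y{\left(12 \right)}\right) k{\left(3 \cdot 6 - 1 \right)} = \left(90 + 12\right) \left(13 + 2 \left(3 \cdot 6 - 1\right)^{2}\right) = 102 \left(13 + 2 \left(18 - 1\right)^{2}\right) = 102 \left(13 + 2 \cdot 17^{2}\right) = 102 \left(13 + 2 \cdot 289\right) = 102 \left(13 + 578\right) = 102 \cdot 591 = 60282$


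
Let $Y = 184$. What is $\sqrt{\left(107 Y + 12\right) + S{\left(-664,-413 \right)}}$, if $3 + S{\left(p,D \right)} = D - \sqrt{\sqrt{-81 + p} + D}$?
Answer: $\sqrt{19284 - \sqrt{-413 + i \sqrt{745}}} \approx 138.86 - 0.0732 i$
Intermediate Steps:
$S{\left(p,D \right)} = -3 + D - \sqrt{D + \sqrt{-81 + p}}$ ($S{\left(p,D \right)} = -3 + \left(D - \sqrt{\sqrt{-81 + p} + D}\right) = -3 + \left(D - \sqrt{D + \sqrt{-81 + p}}\right) = -3 + D - \sqrt{D + \sqrt{-81 + p}}$)
$\sqrt{\left(107 Y + 12\right) + S{\left(-664,-413 \right)}} = \sqrt{\left(107 \cdot 184 + 12\right) - \left(416 + \sqrt{-413 + \sqrt{-81 - 664}}\right)} = \sqrt{\left(19688 + 12\right) - \left(416 + \sqrt{-413 + \sqrt{-745}}\right)} = \sqrt{19700 - \left(416 + \sqrt{-413 + i \sqrt{745}}\right)} = \sqrt{19284 - \sqrt{-413 + i \sqrt{745}}}$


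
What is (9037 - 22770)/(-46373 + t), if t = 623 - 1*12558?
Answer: 13733/58308 ≈ 0.23553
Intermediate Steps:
t = -11935 (t = 623 - 12558 = -11935)
(9037 - 22770)/(-46373 + t) = (9037 - 22770)/(-46373 - 11935) = -13733/(-58308) = -13733*(-1/58308) = 13733/58308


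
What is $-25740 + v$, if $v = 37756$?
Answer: $12016$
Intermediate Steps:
$-25740 + v = -25740 + 37756 = 12016$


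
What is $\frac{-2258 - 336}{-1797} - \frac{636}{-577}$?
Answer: $\frac{2639630}{1036869} \approx 2.5458$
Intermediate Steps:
$\frac{-2258 - 336}{-1797} - \frac{636}{-577} = \left(-2594\right) \left(- \frac{1}{1797}\right) - - \frac{636}{577} = \frac{2594}{1797} + \frac{636}{577} = \frac{2639630}{1036869}$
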